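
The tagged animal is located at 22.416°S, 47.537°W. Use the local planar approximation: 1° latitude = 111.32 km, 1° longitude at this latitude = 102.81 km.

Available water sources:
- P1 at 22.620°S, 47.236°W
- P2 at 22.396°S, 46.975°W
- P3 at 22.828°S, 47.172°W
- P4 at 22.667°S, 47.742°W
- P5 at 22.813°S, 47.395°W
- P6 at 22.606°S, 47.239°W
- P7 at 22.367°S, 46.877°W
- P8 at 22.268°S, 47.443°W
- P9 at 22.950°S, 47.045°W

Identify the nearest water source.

P8

Distances from 22.416°S, 47.537°W:
P1: 38.384 km
P2: 57.822 km
P3: 59.259 km
P4: 34.999 km
P5: 46.543 km
P6: 37.229 km
P7: 68.073 km
P8: 19.101 km
P9: 78.053 km
Minimum: P8 at 19.101 km.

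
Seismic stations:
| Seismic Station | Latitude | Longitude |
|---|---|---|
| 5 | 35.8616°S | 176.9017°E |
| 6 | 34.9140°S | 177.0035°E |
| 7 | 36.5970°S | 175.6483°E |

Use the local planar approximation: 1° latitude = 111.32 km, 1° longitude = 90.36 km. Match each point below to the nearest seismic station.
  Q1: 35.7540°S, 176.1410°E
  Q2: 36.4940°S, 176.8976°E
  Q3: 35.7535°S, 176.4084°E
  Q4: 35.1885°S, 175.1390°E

Q1 at 35.7540°S, 176.1410°E:
  5: 69.7727 km
  6: 121.7285 km
  7: 103.8678 km
  → nearest: 5 (69.7727 km)
Q2 at 36.4940°S, 176.8976°E:
  5: 70.3997 km
  6: 176.1457 km
  7: 113.4676 km
  → nearest: 5 (70.3997 km)
Q3 at 35.7535°S, 176.4084°E:
  5: 46.1704 km
  6: 107.8195 km
  7: 116.3367 km
  → nearest: 5 (46.1704 km)
Q4 at 35.1885°S, 175.1390°E:
  5: 176.0221 km
  6: 171.2250 km
  7: 163.4084 km
  → nearest: 7 (163.4084 km)

Q1→5; Q2→5; Q3→5; Q4→7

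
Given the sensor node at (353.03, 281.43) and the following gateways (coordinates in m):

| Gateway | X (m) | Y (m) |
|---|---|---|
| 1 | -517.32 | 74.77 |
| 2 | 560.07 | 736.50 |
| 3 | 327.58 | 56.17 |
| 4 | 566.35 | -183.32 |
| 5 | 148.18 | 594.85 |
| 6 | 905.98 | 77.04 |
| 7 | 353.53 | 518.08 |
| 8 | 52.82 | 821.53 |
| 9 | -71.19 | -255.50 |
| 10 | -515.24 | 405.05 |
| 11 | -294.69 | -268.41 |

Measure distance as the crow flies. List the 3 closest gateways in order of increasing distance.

3, 7, 5

Distances from (353.03, 281.43):
1: √((-870.35)² + (-206.66)²) = √(757509.1225 + 42708.3556) = 894.55 m
2: √((207.04)² + (455.07)²) = √(42865.5616 + 207088.7049) = 499.95 m
3: √((-25.45)² + (-225.26)²) = √(647.7025 + 50742.0676) = 226.69 m
4: √((213.32)² + (-464.75)²) = √(45505.4224 + 215992.5625) = 511.37 m
5: √((-204.85)² + (313.42)²) = √(41963.5225 + 98232.0964) = 374.43 m
6: √((552.95)² + (-204.39)²) = √(305753.7025 + 41775.2721) = 589.52 m
7: √((0.50)² + (236.65)²) = √(0.2500 + 56003.2225) = 236.65 m
8: √((-300.21)² + (540.10)²) = √(90126.0441 + 291708.0100) = 617.93 m
9: √((-424.22)² + (-536.93)²) = √(179962.6084 + 288293.8249) = 684.29 m
10: √((-868.27)² + (123.62)²) = √(753892.7929 + 15281.9044) = 877.03 m
11: √((-647.72)² + (-549.84)²) = √(419541.1984 + 302324.0256) = 849.63 m
Sorted: 3 (226.69 m) < 7 (236.65 m) < 5 (374.43 m) < 2 (499.95 m) < 4 (511.37 m) < …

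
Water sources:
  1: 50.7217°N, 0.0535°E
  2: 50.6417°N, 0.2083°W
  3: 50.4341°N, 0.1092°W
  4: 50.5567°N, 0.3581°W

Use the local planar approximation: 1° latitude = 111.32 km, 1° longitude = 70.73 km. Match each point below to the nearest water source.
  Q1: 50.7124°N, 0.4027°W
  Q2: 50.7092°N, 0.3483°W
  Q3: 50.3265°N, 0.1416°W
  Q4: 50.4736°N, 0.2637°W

Q1 at 50.7124°N, 0.4027°W:
  1: √((0.0093·111.32)² + (0.4562·70.73)²) = √(1.071796 + 1041.160967) = 32.2836 km
  2: √((-0.0707·111.32)² + (0.1944·70.73)²) = √(61.942000 + 189.060080) = 15.8430 km
  3: √((-0.2783·111.32)² + (0.2935·70.73)²) = √(959.782458 + 430.946668) = 37.2925 km
  4: √((-0.1557·111.32)² + (0.0446·70.73)²) = √(300.416388 + 9.951236) = 17.6173 km
  → nearest: 2 (15.8430 km)
Q2 at 50.7092°N, 0.3483°W:
  1: √((0.0125·111.32)² + (0.4018·70.73)²) = √(1.936272 + 807.657408) = 28.4534 km
  2: √((-0.0675·111.32)² + (0.1400·70.73)²) = √(56.461699 + 98.053565) = 12.4304 km
  3: √((-0.2751·111.32)² + (0.2391·70.73)²) = √(937.837461 + 286.000287) = 34.9834 km
  4: √((-0.1525·111.32)² + (-0.0098·70.73)²) = √(288.194762 + 0.480462) = 16.9904 km
  → nearest: 2 (12.4304 km)
Q3 at 50.3265°N, 0.1416°W:
  1: √((0.3952·111.32)² + (0.1951·70.73)²) = √(1935.442472 + 190.424075) = 46.1071 km
  2: √((0.3152·111.32)² + (-0.0667·70.73)²) = √(1231.172235 + 22.256608) = 35.4038 km
  3: √((0.1076·111.32)² + (0.0324·70.73)²) = √(143.473251 + 5.251669) = 12.1953 km
  4: √((0.2302·111.32)² + (-0.2165·70.73)²) = √(656.684906 + 234.489347) = 29.8525 km
  → nearest: 3 (12.1953 km)
Q4 at 50.4736°N, 0.2637°W:
  1: √((0.2481·111.32)² + (0.3172·70.73)²) = √(762.781100 + 503.354173) = 35.5828 km
  2: √((0.1681·111.32)² + (0.0554·70.73)²) = √(350.172327 + 15.354188) = 19.1187 km
  3: √((-0.0395·111.32)² + (0.1545·70.73)²) = √(19.334840 + 119.416485) = 11.7793 km
  4: √((0.0831·111.32)² + (-0.0944·70.73)²) = √(85.575302 + 44.581154) = 11.4086 km
  → nearest: 4 (11.4086 km)

Q1→2; Q2→2; Q3→3; Q4→4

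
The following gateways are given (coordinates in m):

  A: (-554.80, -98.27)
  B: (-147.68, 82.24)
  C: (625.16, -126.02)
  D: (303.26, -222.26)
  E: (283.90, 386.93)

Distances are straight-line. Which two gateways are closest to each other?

Pairwise distances:
A–B: 445.34 m
A–C: 1180.29 m
A–D: 866.97 m
A–E: 968.94 m
B–C: 800.41 m
B–D: 544.12 m
B–E: 528.30 m
C–D: 335.98 m
C–E: 616.10 m
D–E: 609.50 m
Closest pair: C–D at 335.98 m.

C and D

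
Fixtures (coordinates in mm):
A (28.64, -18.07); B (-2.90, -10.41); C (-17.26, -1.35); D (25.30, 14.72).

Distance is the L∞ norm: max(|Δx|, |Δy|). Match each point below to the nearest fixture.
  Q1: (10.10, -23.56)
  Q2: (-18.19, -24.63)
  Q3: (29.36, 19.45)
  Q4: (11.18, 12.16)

Q1 at (10.10, -23.56):
  A: 18.54 mm
  B: 13.15 mm
  C: 27.36 mm
  D: 38.28 mm
  → nearest: B (13.15 mm)
Q2 at (-18.19, -24.63):
  A: 46.83 mm
  B: 15.29 mm
  C: 23.28 mm
  D: 43.49 mm
  → nearest: B (15.29 mm)
Q3 at (29.36, 19.45):
  A: 37.52 mm
  B: 32.26 mm
  C: 46.62 mm
  D: 4.73 mm
  → nearest: D (4.73 mm)
Q4 at (11.18, 12.16):
  A: 30.23 mm
  B: 22.57 mm
  C: 28.44 mm
  D: 14.12 mm
  → nearest: D (14.12 mm)

Q1→B; Q2→B; Q3→D; Q4→D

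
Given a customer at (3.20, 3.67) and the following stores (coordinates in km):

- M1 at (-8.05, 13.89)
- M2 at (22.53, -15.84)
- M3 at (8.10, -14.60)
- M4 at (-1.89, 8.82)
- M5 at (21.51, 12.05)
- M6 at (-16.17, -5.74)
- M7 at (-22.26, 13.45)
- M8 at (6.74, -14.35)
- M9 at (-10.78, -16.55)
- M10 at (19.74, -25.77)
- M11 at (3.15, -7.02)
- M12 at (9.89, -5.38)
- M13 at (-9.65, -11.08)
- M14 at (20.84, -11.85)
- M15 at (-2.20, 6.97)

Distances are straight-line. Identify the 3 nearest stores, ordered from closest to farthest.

Distances from (3.20, 3.67):
M1: √((-11.25)² + (10.22)²) = √(126.5625 + 104.4484) = 15.20 km
M2: √((19.33)² + (-19.51)²) = √(373.6489 + 380.6401) = 27.46 km
M3: √((4.90)² + (-18.27)²) = √(24.0100 + 333.7929) = 18.92 km
M4: √((-5.09)² + (5.15)²) = √(25.9081 + 26.5225) = 7.24 km
M5: √((18.31)² + (8.38)²) = √(335.2561 + 70.2244) = 20.14 km
M6: √((-19.37)² + (-9.41)²) = √(375.1969 + 88.5481) = 21.53 km
M7: √((-25.46)² + (9.78)²) = √(648.2116 + 95.6484) = 27.27 km
M8: √((3.54)² + (-18.02)²) = √(12.5316 + 324.7204) = 18.36 km
M9: √((-13.98)² + (-20.22)²) = √(195.4404 + 408.8484) = 24.58 km
M10: √((16.54)² + (-29.44)²) = √(273.5716 + 866.7136) = 33.77 km
M11: √((-0.05)² + (-10.69)²) = √(0.0025 + 114.2761) = 10.69 km
M12: √((6.69)² + (-9.05)²) = √(44.7561 + 81.9025) = 11.25 km
M13: √((-12.85)² + (-14.75)²) = √(165.1225 + 217.5625) = 19.56 km
M14: √((17.64)² + (-15.52)²) = √(311.1696 + 240.8704) = 23.50 km
M15: √((-5.40)² + (3.30)²) = √(29.1600 + 10.8900) = 6.33 km
Sorted: M15 (6.33 km) < M4 (7.24 km) < M11 (10.69 km) < M12 (11.25 km) < M1 (15.20 km) < …

M15, M4, M11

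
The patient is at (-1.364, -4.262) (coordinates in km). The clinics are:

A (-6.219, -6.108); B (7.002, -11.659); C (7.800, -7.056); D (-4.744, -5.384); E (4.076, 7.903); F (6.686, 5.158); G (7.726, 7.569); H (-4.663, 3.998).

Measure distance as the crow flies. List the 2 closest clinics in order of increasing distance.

Distances from (-1.364, -4.262):
A: √((-4.855)² + (-1.846)²) = √(23.57103 + 3.40772) = 5.194 km
B: √((8.366)² + (-7.397)²) = √(69.98996 + 54.71561) = 11.167 km
C: √((9.164)² + (-2.794)²) = √(83.97890 + 7.80644) = 9.580 km
D: √((-3.380)² + (-1.122)²) = √(11.42440 + 1.25888) = 3.561 km
E: √((5.440)² + (12.165)²) = √(29.59360 + 147.98722) = 13.326 km
F: √((8.050)² + (9.420)²) = √(64.80250 + 88.73640) = 12.391 km
G: √((9.090)² + (11.831)²) = √(82.62810 + 139.97256) = 14.920 km
H: √((-3.299)² + (8.260)²) = √(10.88340 + 68.22760) = 8.894 km
Sorted: D (3.561 km) < A (5.194 km) < H (8.894 km) < C (9.580 km) < …

D, A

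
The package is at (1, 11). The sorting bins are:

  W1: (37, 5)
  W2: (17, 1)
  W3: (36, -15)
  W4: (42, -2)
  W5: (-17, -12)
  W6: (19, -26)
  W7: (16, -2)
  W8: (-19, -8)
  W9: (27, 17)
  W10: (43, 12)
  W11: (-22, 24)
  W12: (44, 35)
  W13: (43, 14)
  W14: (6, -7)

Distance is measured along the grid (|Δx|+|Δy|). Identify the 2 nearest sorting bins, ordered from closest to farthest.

Distances from (1, 11):
W1: 42
W2: 26
W3: 61
W4: 54
W5: 41
W6: 55
W7: 28
W8: 39
W9: 32
W10: 43
W11: 36
W12: 67
W13: 45
W14: 23
Sorted: W14 (23) < W2 (26) < W7 (28) < W9 (32) < …

W14, W2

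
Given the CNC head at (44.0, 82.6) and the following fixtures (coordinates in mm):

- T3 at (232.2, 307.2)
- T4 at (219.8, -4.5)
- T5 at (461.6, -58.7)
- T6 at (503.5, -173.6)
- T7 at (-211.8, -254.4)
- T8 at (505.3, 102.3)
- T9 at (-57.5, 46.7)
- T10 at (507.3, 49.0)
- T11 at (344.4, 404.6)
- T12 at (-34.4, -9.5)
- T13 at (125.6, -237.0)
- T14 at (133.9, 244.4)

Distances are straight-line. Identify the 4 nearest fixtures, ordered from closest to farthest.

Distances from (44.0, 82.6):
T3: √((188.2)² + (224.6)²) = √(35419.240 + 50445.160) = 293.0 mm
T4: √((175.8)² + (-87.1)²) = √(30905.640 + 7586.410) = 196.2 mm
T5: √((417.6)² + (-141.3)²) = √(174389.760 + 19965.690) = 440.9 mm
T6: √((459.5)² + (-256.2)²) = √(211140.250 + 65638.440) = 526.1 mm
T7: √((-255.8)² + (-337.0)²) = √(65433.640 + 113569.000) = 423.1 mm
T8: √((461.3)² + (19.7)²) = √(212797.690 + 388.090) = 461.7 mm
T9: √((-101.5)² + (-35.9)²) = √(10302.250 + 1288.810) = 107.7 mm
T10: √((463.3)² + (-33.6)²) = √(214646.890 + 1128.960) = 464.5 mm
T11: √((300.4)² + (322.0)²) = √(90240.160 + 103684.000) = 440.4 mm
T12: √((-78.4)² + (-92.1)²) = √(6146.560 + 8482.410) = 121.0 mm
T13: √((81.6)² + (-319.6)²) = √(6658.560 + 102144.160) = 329.9 mm
T14: √((89.9)² + (161.8)²) = √(8082.010 + 26179.240) = 185.1 mm
Sorted: T9 (107.7 mm) < T12 (121.0 mm) < T14 (185.1 mm) < T4 (196.2 mm) < T3 (293.0 mm) < T13 (329.9 mm) < …

T9, T12, T14, T4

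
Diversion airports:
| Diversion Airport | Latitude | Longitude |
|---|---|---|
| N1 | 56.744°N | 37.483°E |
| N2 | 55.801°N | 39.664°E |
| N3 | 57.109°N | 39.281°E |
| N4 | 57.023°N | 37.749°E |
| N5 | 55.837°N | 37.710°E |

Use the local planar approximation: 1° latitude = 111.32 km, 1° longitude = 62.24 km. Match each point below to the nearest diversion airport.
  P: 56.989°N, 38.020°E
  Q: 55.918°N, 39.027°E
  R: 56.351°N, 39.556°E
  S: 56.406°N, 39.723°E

P→N4; Q→N2; R→N2; S→N2

P at 56.989°N, 38.020°E:
  N1: √((-0.245·111.32)² + (-0.537·62.24)²) = √(743.83835 + 1117.08891) = 43.138 km
  N2: √((-1.188·111.32)² + (1.644·62.24)²) = √(17489.57582 + 10469.90628) = 167.211 km
  N3: √((0.120·111.32)² + (1.261·62.24)²) = √(178.44685 + 6159.83872) = 79.613 km
  N4: √((0.034·111.32)² + (-0.271·62.24)²) = √(14.32532 + 284.49704) = 17.286 km
  N5: √((-1.152·111.32)² + (-0.310·62.24)²) = √(16445.66175 + 372.27387) = 129.684 km
  → nearest: N4 (17.286 km)
Q at 55.918°N, 39.027°E:
  N1: √((0.826·111.32)² + (-1.544·62.24)²) = √(8454.86135 + 9234.93323) = 133.003 km
  N2: √((-0.117·111.32)² + (0.637·62.24)²) = √(169.63604 + 1571.87509) = 41.731 km
  N3: √((1.191·111.32)² + (0.254·62.24)²) = √(17578.01854 + 249.92322) = 133.521 km
  N4: √((1.105·111.32)² + (-1.278·62.24)²) = √(15131.11567 + 6327.04430) = 146.486 km
  N5: √((-0.081·111.32)² + (-1.317·62.24)²) = √(81.30485 + 6719.09402) = 82.465 km
  → nearest: N2 (41.731 km)
R at 56.351°N, 39.556°E:
  N1: √((0.393·111.32)² + (-2.073·62.24)²) = √(1913.95400 + 16647.06871) = 136.239 km
  N2: √((-0.550·111.32)² + (0.108·62.24)²) = √(3748.62308 + 45.18421) = 61.594 km
  N3: √((0.758·111.32)² + (-0.275·62.24)²) = √(7120.07891 + 292.95746) = 86.099 km
  N4: √((0.672·111.32)² + (-1.807·62.24)²) = √(5596.09323 + 12648.97904) = 135.074 km
  N5: √((-0.514·111.32)² + (-1.846·62.24)²) = √(3273.95445 + 13200.87022) = 128.354 km
  → nearest: N2 (61.594 km)
S at 56.406°N, 39.723°E:
  N1: √((0.338·111.32)² + (-2.240·62.24)²) = √(1415.72792 + 19437.26719) = 144.406 km
  N2: √((-0.605·111.32)² + (-0.059·62.24)²) = √(4535.83392 + 13.48476) = 67.449 km
  N3: √((0.703·111.32)² + (-0.442·62.24)²) = √(6124.30830 + 756.80450) = 82.952 km
  N4: √((0.617·111.32)² + (-1.974·62.24)²) = √(4717.55230 + 15095.01207) = 140.757 km
  N5: √((-0.569·111.32)² + (-2.013·62.24)²) = √(4012.09242 + 15697.36359) = 140.390 km
  → nearest: N2 (67.449 km)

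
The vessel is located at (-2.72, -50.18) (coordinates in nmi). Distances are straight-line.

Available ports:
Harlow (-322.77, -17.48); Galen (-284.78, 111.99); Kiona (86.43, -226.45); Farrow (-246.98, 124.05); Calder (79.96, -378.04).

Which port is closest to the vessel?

Kiona

Distances from (-2.72, -50.18):
Harlow: √((-320.05)² + (32.70)²) = √(102432.0025 + 1069.2900) = 321.72 nmi
Galen: √((-282.06)² + (162.17)²) = √(79557.8436 + 26299.1089) = 325.36 nmi
Kiona: √((89.15)² + (-176.27)²) = √(7947.7225 + 31071.1129) = 197.53 nmi
Farrow: √((-244.26)² + (174.23)²) = √(59662.9476 + 30356.0929) = 300.03 nmi
Calder: √((82.68)² + (-327.86)²) = √(6835.9824 + 107492.1796) = 338.12 nmi
Minimum: Kiona at 197.53 nmi.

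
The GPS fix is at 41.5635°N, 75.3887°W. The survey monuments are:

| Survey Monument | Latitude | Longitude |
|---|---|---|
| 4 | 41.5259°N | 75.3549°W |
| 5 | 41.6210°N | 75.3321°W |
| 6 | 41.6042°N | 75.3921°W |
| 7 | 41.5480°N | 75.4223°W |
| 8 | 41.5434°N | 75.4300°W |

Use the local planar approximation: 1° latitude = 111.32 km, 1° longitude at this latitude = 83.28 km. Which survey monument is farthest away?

5

Distances from 41.5635°N, 75.3887°W:
4: √((-0.0376·111.32)² + (0.0338·83.28)²) = √(17.519515 + 7.923459) = 5.0441 km
5: √((0.0575·111.32)² + (0.0566·83.28)²) = √(40.971521 + 22.218477) = 7.9492 km
6: √((0.0407·111.32)² + (-0.0034·83.28)²) = √(20.527460 + 0.080175) = 4.5396 km
7: √((-0.0155·111.32)² + (-0.0336·83.28)²) = √(2.977212 + 7.829968) = 3.2874 km
8: √((-0.0201·111.32)² + (-0.0413·83.28)²) = √(5.006549 + 11.829913) = 4.1032 km
Maximum: 5 at 7.9492 km.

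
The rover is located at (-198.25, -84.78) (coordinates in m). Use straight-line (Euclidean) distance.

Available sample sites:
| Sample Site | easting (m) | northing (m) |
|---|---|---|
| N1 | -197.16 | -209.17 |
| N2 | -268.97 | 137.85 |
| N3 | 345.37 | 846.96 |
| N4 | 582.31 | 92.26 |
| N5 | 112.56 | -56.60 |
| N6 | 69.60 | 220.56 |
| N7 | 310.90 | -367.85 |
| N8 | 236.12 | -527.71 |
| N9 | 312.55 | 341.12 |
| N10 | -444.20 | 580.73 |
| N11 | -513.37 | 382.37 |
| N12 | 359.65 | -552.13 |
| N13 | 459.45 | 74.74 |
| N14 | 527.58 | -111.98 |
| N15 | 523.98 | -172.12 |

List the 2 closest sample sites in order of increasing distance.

N1, N2

Distances from (-198.25, -84.78):
N1: 124.39 m
N2: 233.59 m
N3: 1078.73 m
N4: 800.39 m
N5: 312.08 m
N6: 406.17 m
N7: 582.55 m
N8: 620.37 m
N9: 665.06 m
N10: 709.50 m
N11: 563.50 m
N12: 727.78 m
N13: 676.77 m
N14: 726.34 m
N15: 727.49 m
Sorted: N1 (124.39 m) < N2 (233.59 m) < N5 (312.08 m) < N6 (406.17 m) < …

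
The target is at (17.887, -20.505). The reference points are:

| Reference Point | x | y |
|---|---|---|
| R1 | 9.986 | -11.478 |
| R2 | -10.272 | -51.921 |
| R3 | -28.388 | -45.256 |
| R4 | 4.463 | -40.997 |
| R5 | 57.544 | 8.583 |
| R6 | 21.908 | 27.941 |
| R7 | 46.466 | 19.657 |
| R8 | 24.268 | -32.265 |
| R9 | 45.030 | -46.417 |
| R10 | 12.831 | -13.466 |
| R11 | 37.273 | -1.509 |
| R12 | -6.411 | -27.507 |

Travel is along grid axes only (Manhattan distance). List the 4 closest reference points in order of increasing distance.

R10, R1, R8, R12

Distances from (17.887, -20.505):
R1: 16.928
R2: 59.575
R3: 71.026
R4: 33.916
R5: 68.745
R6: 52.467
R7: 68.741
R8: 18.141
R9: 53.055
R10: 12.095
R11: 38.382
R12: 31.300
Sorted: R10 (12.095) < R1 (16.928) < R8 (18.141) < R12 (31.300) < R4 (33.916) < R11 (38.382) < …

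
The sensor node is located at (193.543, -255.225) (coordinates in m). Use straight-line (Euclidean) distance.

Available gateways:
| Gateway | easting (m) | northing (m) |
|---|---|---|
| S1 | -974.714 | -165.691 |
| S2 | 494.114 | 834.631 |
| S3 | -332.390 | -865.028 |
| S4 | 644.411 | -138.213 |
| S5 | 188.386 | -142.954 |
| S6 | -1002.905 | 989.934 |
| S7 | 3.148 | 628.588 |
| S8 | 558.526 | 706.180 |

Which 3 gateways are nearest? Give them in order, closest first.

Distances from (193.543, -255.225):
S1: 1171.683 m
S2: 1130.544 m
S3: 805.273 m
S4: 465.804 m
S5: 112.389 m
S6: 1726.820 m
S7: 904.088 m
S8: 1028.354 m
Sorted: S5 (112.389 m) < S4 (465.804 m) < S3 (805.273 m) < S7 (904.088 m) < S8 (1028.354 m) < …

S5, S4, S3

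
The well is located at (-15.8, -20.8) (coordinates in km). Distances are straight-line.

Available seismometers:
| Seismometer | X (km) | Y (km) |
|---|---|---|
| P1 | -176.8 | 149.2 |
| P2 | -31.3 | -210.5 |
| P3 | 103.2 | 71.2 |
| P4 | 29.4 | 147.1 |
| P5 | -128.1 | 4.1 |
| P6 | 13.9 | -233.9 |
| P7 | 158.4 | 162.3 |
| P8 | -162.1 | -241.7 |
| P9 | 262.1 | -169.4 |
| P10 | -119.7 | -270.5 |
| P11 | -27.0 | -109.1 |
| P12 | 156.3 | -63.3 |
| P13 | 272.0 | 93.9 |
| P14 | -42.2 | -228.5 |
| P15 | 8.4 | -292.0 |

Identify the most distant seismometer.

Distances from (-15.8, -20.8):
P1: √((-161.0)² + (170.0)²) = √(25921.000 + 28900.000) = 234.1 km
P2: √((-15.5)² + (-189.7)²) = √(240.250 + 35986.090) = 190.3 km
P3: √((119.0)² + (92.0)²) = √(14161.000 + 8464.000) = 150.4 km
P4: √((45.2)² + (167.9)²) = √(2043.040 + 28190.410) = 173.9 km
P5: √((-112.3)² + (24.9)²) = √(12611.290 + 620.010) = 115.0 km
P6: √((29.7)² + (-213.1)²) = √(882.090 + 45411.610) = 215.2 km
P7: √((174.2)² + (183.1)²) = √(30345.640 + 33525.610) = 252.7 km
P8: √((-146.3)² + (-220.9)²) = √(21403.690 + 48796.810) = 265.0 km
P9: √((277.9)² + (-148.6)²) = √(77228.410 + 22081.960) = 315.1 km
P10: √((-103.9)² + (-249.7)²) = √(10795.210 + 62350.090) = 270.5 km
P11: √((-11.2)² + (-88.3)²) = √(125.440 + 7796.890) = 89.0 km
P12: √((172.1)² + (-42.5)²) = √(29618.410 + 1806.250) = 177.3 km
P13: √((287.8)² + (114.7)²) = √(82828.840 + 13156.090) = 309.8 km
P14: √((-26.4)² + (-207.7)²) = √(696.960 + 43139.290) = 209.4 km
P15: √((24.2)² + (-271.2)²) = √(585.640 + 73549.440) = 272.3 km
Maximum: P9 at 315.1 km.

P9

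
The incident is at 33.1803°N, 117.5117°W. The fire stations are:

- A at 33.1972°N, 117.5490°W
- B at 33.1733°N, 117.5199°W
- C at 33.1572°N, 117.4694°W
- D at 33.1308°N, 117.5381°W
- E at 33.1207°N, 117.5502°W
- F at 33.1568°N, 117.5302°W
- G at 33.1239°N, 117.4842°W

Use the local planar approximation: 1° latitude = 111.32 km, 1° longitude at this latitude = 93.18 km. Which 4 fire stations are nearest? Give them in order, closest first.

B, F, A, C

Distances from 33.1803°N, 117.5117°W:
A: √((0.0169·111.32)² + (-0.0373·93.18)²) = √(3.539320 + 12.079893) = 3.9521 km
B: √((-0.0070·111.32)² + (-0.0082·93.18)²) = √(0.607215 + 0.583812) = 1.0913 km
C: √((-0.0231·111.32)² + (0.0423·93.18)²) = √(6.612571 + 15.535533) = 4.7062 km
D: √((-0.0495·111.32)² + (-0.0264·93.18)²) = √(30.363847 + 6.051364) = 6.0345 km
E: √((-0.0596·111.32)² + (-0.0385·93.18)²) = √(44.018873 + 12.869654) = 7.5424 km
F: √((-0.0235·111.32)² + (-0.0185·93.18)²) = √(6.843561 + 2.971590) = 3.1329 km
G: √((-0.0564·111.32)² + (0.0275·93.18)²) = √(39.418909 + 6.566150) = 6.7812 km
Sorted: B (1.0913 km) < F (3.1329 km) < A (3.9521 km) < C (4.7062 km) < D (6.0345 km) < G (6.7812 km) < …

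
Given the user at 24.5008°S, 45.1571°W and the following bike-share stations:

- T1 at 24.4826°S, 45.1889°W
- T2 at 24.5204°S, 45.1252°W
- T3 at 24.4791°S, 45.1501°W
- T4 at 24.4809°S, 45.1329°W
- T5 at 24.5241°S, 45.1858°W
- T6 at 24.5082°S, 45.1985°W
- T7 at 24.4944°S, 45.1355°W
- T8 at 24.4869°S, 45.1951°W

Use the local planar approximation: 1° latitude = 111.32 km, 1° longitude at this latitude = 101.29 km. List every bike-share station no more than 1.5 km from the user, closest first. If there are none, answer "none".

none

Distances from 24.5008°S, 45.1571°W:
T1: √((0.0182·111.32)² + (-0.0318·101.29)²) = √(4.104773 + 10.374983) = 3.8052 km
T2: √((-0.0196·111.32)² + (0.0319·101.29)²) = √(4.760565 + 10.440337) = 3.8988 km
T3: √((0.0217·111.32)² + (0.0070·101.29)²) = √(5.835336 + 0.502724) = 2.5176 km
T4: √((0.0199·111.32)² + (0.0242·101.29)²) = √(4.907412 + 6.008470) = 3.3039 km
T5: √((-0.0233·111.32)² + (-0.0287·101.29)²) = √(6.727570 + 8.450783) = 3.8959 km
T6: √((-0.0074·111.32)² + (-0.0414·101.29)²) = √(0.678594 + 17.584654) = 4.2736 km
T7: √((0.0064·111.32)² + (0.0216·101.29)²) = √(0.507582 + 4.786749) = 2.3009 km
T8: √((0.0139·111.32)² + (-0.0380·101.29)²) = √(2.394286 + 14.814955) = 4.1484 km
Threshold 1.5 km: none within range.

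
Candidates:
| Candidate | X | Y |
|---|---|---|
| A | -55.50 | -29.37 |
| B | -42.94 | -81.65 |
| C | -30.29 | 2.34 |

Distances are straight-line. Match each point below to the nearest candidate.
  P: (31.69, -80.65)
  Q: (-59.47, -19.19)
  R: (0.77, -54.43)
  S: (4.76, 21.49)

P at (31.69, -80.65):
  A: 101.15
  B: 74.64
  C: 103.58
  → nearest: B (74.64)
Q at (-59.47, -19.19):
  A: 10.93
  B: 64.61
  C: 36.26
  → nearest: A (10.93)
R at (0.77, -54.43):
  A: 61.60
  B: 51.49
  C: 64.71
  → nearest: B (51.49)
S at (4.76, 21.49):
  A: 78.85
  B: 113.64
  C: 39.94
  → nearest: C (39.94)

P→B; Q→A; R→B; S→C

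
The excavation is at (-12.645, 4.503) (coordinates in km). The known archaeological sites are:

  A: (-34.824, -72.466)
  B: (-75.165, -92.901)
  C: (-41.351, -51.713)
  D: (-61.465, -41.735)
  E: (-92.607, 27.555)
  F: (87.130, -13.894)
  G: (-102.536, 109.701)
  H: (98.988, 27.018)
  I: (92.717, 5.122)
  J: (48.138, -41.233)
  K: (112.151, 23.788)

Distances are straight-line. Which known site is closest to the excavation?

C

Distances from (-12.645, 4.503):
A: 80.101 km
B: 115.742 km
C: 63.121 km
D: 67.241 km
E: 83.218 km
F: 101.457 km
G: 138.373 km
H: 113.881 km
I: 105.364 km
J: 76.068 km
K: 126.277 km
Minimum: C at 63.121 km.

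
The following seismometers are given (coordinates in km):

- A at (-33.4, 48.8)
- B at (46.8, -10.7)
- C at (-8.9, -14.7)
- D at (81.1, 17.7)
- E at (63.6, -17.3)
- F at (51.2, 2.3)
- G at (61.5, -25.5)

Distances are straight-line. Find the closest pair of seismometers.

Pairwise distances:
E–G: √((-2.1)² + (-8.2)²) = √(4.410 + 67.240) = 8.5 km
B–F: √((4.4)² + (13.0)²) = √(19.360 + 169.000) = 13.7 km
B–E: √((16.8)² + (-6.6)²) = √(282.240 + 43.560) = 18.0 km
B–G: √((14.7)² + (-14.8)²) = √(216.090 + 219.040) = 20.9 km
E–F: √((-12.4)² + (19.6)²) = √(153.760 + 384.160) = 23.2 km
F–G: √((10.3)² + (-27.8)²) = √(106.090 + 772.840) = 29.6 km
D–F: √((-29.9)² + (-15.4)²) = √(894.010 + 237.160) = 33.6 km
D–E: √((-17.5)² + (-35.0)²) = √(306.250 + 1225.000) = 39.1 km
B–D: √((34.3)² + (28.4)²) = √(1176.490 + 806.560) = 44.5 km
D–G: √((-19.6)² + (-43.2)²) = √(384.160 + 1866.240) = 47.4 km
B–C: √((-55.7)² + (-4.0)²) = √(3102.490 + 16.000) = 55.8 km
C–F: √((60.1)² + (17.0)²) = √(3612.010 + 289.000) = 62.5 km
A–C: √((24.5)² + (-63.5)²) = √(600.250 + 4032.250) = 68.1 km
C–G: √((70.4)² + (-10.8)²) = √(4956.160 + 116.640) = 71.2 km
C–E: √((72.5)² + (-2.6)²) = √(5256.250 + 6.760) = 72.5 km
C–D: √((90.0)² + (32.4)²) = √(8100.000 + 1049.760) = 95.7 km
A–F: √((84.6)² + (-46.5)²) = √(7157.160 + 2162.250) = 96.5 km
A–B: √((80.2)² + (-59.5)²) = √(6432.040 + 3540.250) = 99.9 km
A–E: √((97.0)² + (-66.1)²) = √(9409.000 + 4369.210) = 117.4 km
A–D: √((114.5)² + (-31.1)²) = √(13110.250 + 967.210) = 118.6 km
A–G: √((94.9)² + (-74.3)²) = √(9006.010 + 5520.490) = 120.5 km
Closest pair: E–G at 8.5 km.

E and G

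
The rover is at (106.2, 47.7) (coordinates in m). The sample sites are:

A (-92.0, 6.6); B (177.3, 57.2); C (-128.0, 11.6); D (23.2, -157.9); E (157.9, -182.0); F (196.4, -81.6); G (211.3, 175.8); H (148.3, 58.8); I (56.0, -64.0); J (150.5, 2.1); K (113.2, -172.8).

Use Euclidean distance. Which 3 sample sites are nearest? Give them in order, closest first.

Distances from (106.2, 47.7):
A: 202.4 m
B: 71.7 m
C: 237.0 m
D: 221.7 m
E: 235.4 m
F: 157.7 m
G: 165.7 m
H: 43.5 m
I: 122.5 m
J: 63.6 m
K: 220.6 m
Sorted: H (43.5 m) < J (63.6 m) < B (71.7 m) < I (122.5 m) < F (157.7 m) < …

H, J, B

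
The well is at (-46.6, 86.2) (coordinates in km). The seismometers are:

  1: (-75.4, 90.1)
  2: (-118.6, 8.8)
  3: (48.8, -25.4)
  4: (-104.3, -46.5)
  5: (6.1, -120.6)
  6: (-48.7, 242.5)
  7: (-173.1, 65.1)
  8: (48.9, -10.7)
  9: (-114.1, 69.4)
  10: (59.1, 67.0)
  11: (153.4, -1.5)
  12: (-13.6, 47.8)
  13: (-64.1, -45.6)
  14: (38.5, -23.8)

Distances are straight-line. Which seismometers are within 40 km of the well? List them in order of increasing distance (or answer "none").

Distances from (-46.6, 86.2):
1: √((-28.8)² + (3.9)²) = √(829.440 + 15.210) = 29.1 km
2: √((-72.0)² + (-77.4)²) = √(5184.000 + 5990.760) = 105.7 km
3: √((95.4)² + (-111.6)²) = √(9101.160 + 12454.560) = 146.8 km
4: √((-57.7)² + (-132.7)²) = √(3329.290 + 17609.290) = 144.7 km
5: √((52.7)² + (-206.8)²) = √(2777.290 + 42766.240) = 213.4 km
6: √((-2.1)² + (156.3)²) = √(4.410 + 24429.690) = 156.3 km
7: √((-126.5)² + (-21.1)²) = √(16002.250 + 445.210) = 128.2 km
8: √((95.5)² + (-96.9)²) = √(9120.250 + 9389.610) = 136.1 km
9: √((-67.5)² + (-16.8)²) = √(4556.250 + 282.240) = 69.6 km
10: √((105.7)² + (-19.2)²) = √(11172.490 + 368.640) = 107.4 km
11: √((200.0)² + (-87.7)²) = √(40000.000 + 7691.290) = 218.4 km
12: √((33.0)² + (-38.4)²) = √(1089.000 + 1474.560) = 50.6 km
13: √((-17.5)² + (-131.8)²) = √(306.250 + 17371.240) = 133.0 km
14: √((85.1)² + (-110.0)²) = √(7242.010 + 12100.000) = 139.1 km
Threshold 40 km: 1 (29.1 km) is within range.

1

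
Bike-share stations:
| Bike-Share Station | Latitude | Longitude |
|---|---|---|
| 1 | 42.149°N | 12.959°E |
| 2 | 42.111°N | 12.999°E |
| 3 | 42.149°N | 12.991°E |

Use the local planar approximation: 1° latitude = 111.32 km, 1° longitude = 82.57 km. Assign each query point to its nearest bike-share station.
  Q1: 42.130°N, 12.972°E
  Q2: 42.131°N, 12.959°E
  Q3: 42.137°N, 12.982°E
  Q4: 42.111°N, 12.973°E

Q1→1; Q2→1; Q3→3; Q4→2

Q1 at 42.130°N, 12.972°E:
  1: 2.372 km
  2: 3.073 km
  3: 2.633 km
  → nearest: 1 (2.372 km)
Q2 at 42.131°N, 12.959°E:
  1: 2.004 km
  2: 3.983 km
  3: 3.316 km
  → nearest: 1 (2.004 km)
Q3 at 42.137°N, 12.982°E:
  1: 2.322 km
  2: 3.217 km
  3: 1.529 km
  → nearest: 3 (1.529 km)
Q4 at 42.111°N, 12.973°E:
  1: 4.385 km
  2: 2.147 km
  3: 4.484 km
  → nearest: 2 (2.147 km)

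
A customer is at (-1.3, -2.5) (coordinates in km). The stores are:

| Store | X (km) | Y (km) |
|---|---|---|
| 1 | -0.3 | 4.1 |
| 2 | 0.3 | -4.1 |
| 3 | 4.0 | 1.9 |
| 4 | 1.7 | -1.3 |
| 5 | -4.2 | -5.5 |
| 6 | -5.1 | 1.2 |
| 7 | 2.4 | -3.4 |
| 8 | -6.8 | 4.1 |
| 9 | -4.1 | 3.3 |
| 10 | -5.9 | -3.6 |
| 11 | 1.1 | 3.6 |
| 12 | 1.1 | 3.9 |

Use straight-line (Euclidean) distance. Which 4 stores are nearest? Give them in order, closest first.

Distances from (-1.3, -2.5):
1: √((1.0)² + (6.6)²) = √(1.000 + 43.560) = 6.7 km
2: √((1.6)² + (-1.6)²) = √(2.560 + 2.560) = 2.3 km
3: √((5.3)² + (4.4)²) = √(28.090 + 19.360) = 6.9 km
4: √((3.0)² + (1.2)²) = √(9.000 + 1.440) = 3.2 km
5: √((-2.9)² + (-3.0)²) = √(8.410 + 9.000) = 4.2 km
6: √((-3.8)² + (3.7)²) = √(14.440 + 13.690) = 5.3 km
7: √((3.7)² + (-0.9)²) = √(13.690 + 0.810) = 3.8 km
8: √((-5.5)² + (6.6)²) = √(30.250 + 43.560) = 8.6 km
9: √((-2.8)² + (5.8)²) = √(7.840 + 33.640) = 6.4 km
10: √((-4.6)² + (-1.1)²) = √(21.160 + 1.210) = 4.7 km
11: √((2.4)² + (6.1)²) = √(5.760 + 37.210) = 6.6 km
12: √((2.4)² + (6.4)²) = √(5.760 + 40.960) = 6.8 km
Sorted: 2 (2.3 km) < 4 (3.2 km) < 7 (3.8 km) < 5 (4.2 km) < 10 (4.7 km) < 6 (5.3 km) < …

2, 4, 7, 5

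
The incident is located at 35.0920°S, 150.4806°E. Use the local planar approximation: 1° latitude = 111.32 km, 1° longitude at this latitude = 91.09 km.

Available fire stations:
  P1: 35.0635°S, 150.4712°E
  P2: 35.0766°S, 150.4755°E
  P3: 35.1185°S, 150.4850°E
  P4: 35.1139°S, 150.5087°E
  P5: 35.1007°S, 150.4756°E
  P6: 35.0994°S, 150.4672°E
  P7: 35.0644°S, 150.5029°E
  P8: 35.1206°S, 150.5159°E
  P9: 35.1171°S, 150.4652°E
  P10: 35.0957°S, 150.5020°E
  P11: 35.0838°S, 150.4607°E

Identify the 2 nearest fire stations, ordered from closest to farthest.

P5, P6

Distances from 35.0920°S, 150.4806°E:
P1: √((0.0285·111.32)² + (-0.0094·91.09)²) = √(10.065518 + 0.733157) = 3.2861 km
P2: √((0.0154·111.32)² + (-0.0051·91.09)²) = √(2.938920 + 0.215815) = 1.7762 km
P3: √((-0.0265·111.32)² + (0.0044·91.09)²) = √(8.702382 + 0.160637) = 2.9771 km
P4: √((-0.0219·111.32)² + (0.0281·91.09)²) = √(5.943395 + 6.551701) = 3.5348 km
P5: √((-0.0087·111.32)² + (-0.0050·91.09)²) = √(0.937961 + 0.207435) = 1.0702 km
P6: √((-0.0074·111.32)² + (-0.0134·91.09)²) = √(0.678594 + 1.489879) = 1.4726 km
P7: √((0.0276·111.32)² + (0.0223·91.09)²) = √(9.439838 + 4.126208) = 3.6832 km
P8: √((-0.0286·111.32)² + (0.0353·91.09)²) = √(10.136277 + 10.339292) = 4.5250 km
P9: √((-0.0251·111.32)² + (-0.0154·91.09)²) = √(7.807174 + 1.967809) = 3.1265 km
P10: √((-0.0037·111.32)² + (0.0214·91.09)²) = √(0.169648 + 3.799872) = 1.9924 km
P11: √((0.0082·111.32)² + (-0.0199·91.09)²) = √(0.833248 + 3.285849) = 2.0296 km
Sorted: P5 (1.0702 km) < P6 (1.4726 km) < P2 (1.7762 km) < P10 (1.9924 km) < …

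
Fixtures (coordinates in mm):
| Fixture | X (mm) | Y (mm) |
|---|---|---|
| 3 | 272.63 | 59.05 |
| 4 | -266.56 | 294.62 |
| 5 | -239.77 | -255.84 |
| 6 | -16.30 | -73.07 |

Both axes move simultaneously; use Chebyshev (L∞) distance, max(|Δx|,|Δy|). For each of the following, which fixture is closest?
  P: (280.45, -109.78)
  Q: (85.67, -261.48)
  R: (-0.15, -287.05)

P at (280.45, -109.78):
  3: 168.83 mm
  4: 547.01 mm
  5: 520.22 mm
  6: 296.75 mm
  → nearest: 3 (168.83 mm)
Q at (85.67, -261.48):
  3: 320.53 mm
  4: 556.10 mm
  5: 325.44 mm
  6: 188.41 mm
  → nearest: 6 (188.41 mm)
R at (-0.15, -287.05):
  3: 346.10 mm
  4: 581.67 mm
  5: 239.62 mm
  6: 213.98 mm
  → nearest: 6 (213.98 mm)

P→3; Q→6; R→6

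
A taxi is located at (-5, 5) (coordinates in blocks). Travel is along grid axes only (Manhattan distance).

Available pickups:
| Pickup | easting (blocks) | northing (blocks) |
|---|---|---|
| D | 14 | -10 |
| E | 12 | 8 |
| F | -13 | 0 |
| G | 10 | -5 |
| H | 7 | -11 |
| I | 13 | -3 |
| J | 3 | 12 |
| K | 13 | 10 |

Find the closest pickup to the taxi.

F

Distances from (-5, 5):
D: |19| + |-15| = 19 + 15 = 34 blocks
E: |17| + |3| = 17 + 3 = 20 blocks
F: |-8| + |-5| = 8 + 5 = 13 blocks
G: |15| + |-10| = 15 + 10 = 25 blocks
H: |12| + |-16| = 12 + 16 = 28 blocks
I: |18| + |-8| = 18 + 8 = 26 blocks
J: |8| + |7| = 8 + 7 = 15 blocks
K: |18| + |5| = 18 + 5 = 23 blocks
Minimum: F at 13 blocks.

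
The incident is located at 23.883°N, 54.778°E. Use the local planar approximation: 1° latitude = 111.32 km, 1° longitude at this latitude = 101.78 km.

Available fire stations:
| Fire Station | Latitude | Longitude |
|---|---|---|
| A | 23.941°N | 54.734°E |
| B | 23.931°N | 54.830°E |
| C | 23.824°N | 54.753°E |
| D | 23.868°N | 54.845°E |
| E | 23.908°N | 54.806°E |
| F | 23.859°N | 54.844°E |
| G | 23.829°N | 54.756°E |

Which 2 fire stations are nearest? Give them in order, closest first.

Distances from 23.883°N, 54.778°E:
A: 7.858 km
B: 7.521 km
C: 7.044 km
D: 7.021 km
E: 3.983 km
F: 7.229 km
G: 6.415 km
Sorted: E (3.983 km) < G (6.415 km) < D (7.021 km) < C (7.044 km) < …

E, G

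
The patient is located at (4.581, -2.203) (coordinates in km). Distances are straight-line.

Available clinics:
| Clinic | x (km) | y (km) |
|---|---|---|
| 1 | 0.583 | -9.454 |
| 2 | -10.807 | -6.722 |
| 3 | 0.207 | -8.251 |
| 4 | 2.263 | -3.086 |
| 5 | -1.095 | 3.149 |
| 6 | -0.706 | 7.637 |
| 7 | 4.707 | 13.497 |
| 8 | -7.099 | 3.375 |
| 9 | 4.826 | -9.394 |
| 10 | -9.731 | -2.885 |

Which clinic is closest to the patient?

Distances from (4.581, -2.203):
1: √((-3.998)² + (-7.251)²) = √(15.98400 + 52.57700) = 8.280 km
2: √((-15.388)² + (-4.519)²) = √(236.79054 + 20.42136) = 16.038 km
3: √((-4.374)² + (-6.048)²) = √(19.13188 + 36.57830) = 7.464 km
4: √((-2.318)² + (-0.883)²) = √(5.37312 + 0.77969) = 2.480 km
5: √((-5.676)² + (5.352)²) = √(32.21698 + 28.64390) = 7.801 km
6: √((-5.287)² + (9.840)²) = √(27.95237 + 96.82560) = 11.170 km
7: √((0.126)² + (15.700)²) = √(0.01588 + 246.49000) = 15.701 km
8: √((-11.680)² + (5.578)²) = √(136.42240 + 31.11408) = 12.944 km
9: √((0.245)² + (-7.191)²) = √(0.06002 + 51.71048) = 7.195 km
10: √((-14.312)² + (-0.682)²) = √(204.83334 + 0.46512) = 14.328 km
Minimum: 4 at 2.480 km.

4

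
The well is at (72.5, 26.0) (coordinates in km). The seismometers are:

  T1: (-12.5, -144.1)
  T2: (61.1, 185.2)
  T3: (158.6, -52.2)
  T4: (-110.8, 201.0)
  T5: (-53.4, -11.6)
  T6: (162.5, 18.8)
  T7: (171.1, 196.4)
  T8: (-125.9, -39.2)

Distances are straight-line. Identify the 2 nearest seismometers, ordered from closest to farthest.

T6, T3

Distances from (72.5, 26.0):
T1: 190.2 km
T2: 159.6 km
T3: 116.3 km
T4: 253.4 km
T5: 131.4 km
T6: 90.3 km
T7: 196.9 km
T8: 208.8 km
Sorted: T6 (90.3 km) < T3 (116.3 km) < T5 (131.4 km) < T2 (159.6 km) < …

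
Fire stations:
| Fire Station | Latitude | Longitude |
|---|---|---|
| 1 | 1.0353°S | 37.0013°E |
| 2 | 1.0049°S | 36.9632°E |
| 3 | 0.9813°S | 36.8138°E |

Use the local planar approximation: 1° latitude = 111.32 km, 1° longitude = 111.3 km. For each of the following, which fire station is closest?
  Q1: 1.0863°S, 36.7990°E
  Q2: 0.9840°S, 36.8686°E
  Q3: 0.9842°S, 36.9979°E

Q1 at 1.0863°S, 36.7990°E:
  1: 23.2207 km
  2: 20.3986 km
  3: 11.8041 km
  → nearest: 3 (11.8041 km)
Q2 at 0.9840°S, 36.8686°E:
  1: 15.8351 km
  2: 10.7830 km
  3: 6.1066 km
  → nearest: 3 (6.1066 km)
Q3 at 0.9842°S, 36.9979°E:
  1: 5.7010 km
  2: 4.4973 km
  3: 20.4929 km
  → nearest: 2 (4.4973 km)

Q1→3; Q2→3; Q3→2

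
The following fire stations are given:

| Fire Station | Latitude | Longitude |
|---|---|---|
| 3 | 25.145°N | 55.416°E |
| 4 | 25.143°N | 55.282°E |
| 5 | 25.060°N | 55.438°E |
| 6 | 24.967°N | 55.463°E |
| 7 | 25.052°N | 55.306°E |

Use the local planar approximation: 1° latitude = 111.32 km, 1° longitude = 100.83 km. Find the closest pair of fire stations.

Pairwise distances:
3–4: √((-0.002·111.32)² + (-0.134·100.83)²) = √(0.04957 + 182.55307) = 13.513 km
3–5: √((-0.085·111.32)² + (0.022·100.83)²) = √(89.53323 + 4.92068) = 9.719 km
3–6: √((-0.178·111.32)² + (0.047·100.83)²) = √(392.63264 + 22.45822) = 20.374 km
3–7: √((-0.093·111.32)² + (-0.110·100.83)²) = √(107.17964 + 123.01694) = 15.172 km
4–5: √((-0.083·111.32)² + (0.156·100.83)²) = √(85.36947 + 247.41654) = 18.242 km
4–6: √((-0.176·111.32)² + (0.181·100.83)²) = √(383.85900 + 333.07090) = 26.776 km
4–7: √((-0.091·111.32)² + (0.024·100.83)²) = √(102.61933 + 5.85601) = 10.415 km
5–6: √((-0.093·111.32)² + (0.025·100.83)²) = √(107.17964 + 6.35418) = 10.655 km
5–7: √((-0.008·111.32)² + (-0.132·100.83)²) = √(0.79310 + 177.14439) = 13.339 km
6–7: √((0.085·111.32)² + (-0.157·100.83)²) = √(89.53323 + 250.59871) = 18.443 km
Closest pair: 3–5 at 9.719 km.

3 and 5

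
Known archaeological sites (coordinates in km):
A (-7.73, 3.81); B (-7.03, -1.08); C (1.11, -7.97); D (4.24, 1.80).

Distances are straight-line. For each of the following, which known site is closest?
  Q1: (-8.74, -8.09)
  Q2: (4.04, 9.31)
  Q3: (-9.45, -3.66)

Q1→B; Q2→D; Q3→B

Q1 at (-8.74, -8.09):
  A: 11.94 km
  B: 7.22 km
  C: 9.85 km
  D: 16.32 km
  → nearest: B (7.22 km)
Q2 at (4.04, 9.31):
  A: 12.99 km
  B: 15.18 km
  C: 17.53 km
  D: 7.51 km
  → nearest: D (7.51 km)
Q3 at (-9.45, -3.66):
  A: 7.67 km
  B: 3.54 km
  C: 11.41 km
  D: 14.74 km
  → nearest: B (3.54 km)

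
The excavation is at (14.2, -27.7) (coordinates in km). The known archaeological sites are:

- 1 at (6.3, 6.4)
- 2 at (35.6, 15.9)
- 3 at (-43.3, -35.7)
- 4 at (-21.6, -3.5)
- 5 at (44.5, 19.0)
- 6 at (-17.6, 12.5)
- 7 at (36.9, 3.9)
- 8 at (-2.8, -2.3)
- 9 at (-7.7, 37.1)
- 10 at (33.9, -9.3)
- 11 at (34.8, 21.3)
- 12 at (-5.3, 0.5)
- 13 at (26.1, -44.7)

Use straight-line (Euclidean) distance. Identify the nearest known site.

13

Distances from (14.2, -27.7):
1: 35.0 km
2: 48.6 km
3: 58.1 km
4: 43.2 km
5: 55.7 km
6: 51.3 km
7: 38.9 km
8: 30.6 km
9: 68.4 km
10: 27.0 km
11: 53.2 km
12: 34.3 km
13: 20.8 km
Minimum: 13 at 20.8 km.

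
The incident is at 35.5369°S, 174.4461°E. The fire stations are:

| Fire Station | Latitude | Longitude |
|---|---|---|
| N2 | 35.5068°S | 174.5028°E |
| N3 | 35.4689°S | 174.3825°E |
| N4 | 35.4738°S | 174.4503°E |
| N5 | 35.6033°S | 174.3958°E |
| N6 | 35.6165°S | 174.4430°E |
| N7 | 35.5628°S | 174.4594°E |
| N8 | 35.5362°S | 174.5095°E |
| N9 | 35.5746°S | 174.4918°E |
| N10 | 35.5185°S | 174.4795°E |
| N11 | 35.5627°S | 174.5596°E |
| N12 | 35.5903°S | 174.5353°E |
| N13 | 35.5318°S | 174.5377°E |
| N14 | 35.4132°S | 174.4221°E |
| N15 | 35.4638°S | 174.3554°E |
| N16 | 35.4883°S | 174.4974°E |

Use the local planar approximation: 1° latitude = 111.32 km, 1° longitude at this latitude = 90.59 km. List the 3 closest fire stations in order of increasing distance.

Distances from 35.5369°S, 174.4461°E:
N2: √((0.0301·111.32)² + (0.0567·90.59)²) = √(11.227405 + 26.383149) = 6.1327 km
N3: √((0.0680·111.32)² + (-0.0636·90.59)²) = √(57.301266 + 33.195159) = 9.5130 km
N4: √((0.0631·111.32)² + (0.0042·90.59)²) = √(49.340678 + 0.144764) = 7.0346 km
N5: √((-0.0664·111.32)² + (-0.0503·90.59)²) = √(54.636460 + 20.763305) = 8.6833 km
N6: √((-0.0796·111.32)² + (-0.0031·90.59)²) = √(78.518597 + 0.078865) = 8.8655 km
N7: √((-0.0259·111.32)² + (0.0133·90.59)²) = √(8.312773 + 1.451656) = 3.1248 km
N8: √((0.0007·111.32)² + (0.0634·90.59)²) = √(0.006072 + 32.986712) = 5.7439 km
N9: √((-0.0377·111.32)² + (0.0457·90.59)²) = √(17.612828 + 17.139294) = 5.8951 km
N10: √((0.0184·111.32)² + (0.0334·90.59)²) = √(4.195484 + 9.154897) = 3.6538 km
N11: √((-0.0258·111.32)² + (0.1135·90.59)²) = √(8.248706 + 105.718804) = 10.6756 km
N12: √((-0.0534·111.32)² + (0.0892·90.59)²) = √(35.336938 + 65.296549) = 10.0316 km
N13: √((0.0051·111.32)² + (0.0916·90.59)²) = √(0.322320 + 68.857534) = 8.3174 km
N14: √((0.1237·111.32)² + (-0.0240·90.59)²) = √(189.620721 + 4.726972) = 13.9409 km
N15: √((0.0731·111.32)² + (-0.0907·90.59)²) = √(66.218776 + 67.511086) = 11.5642 km
N16: √((0.0486·111.32)² + (0.0513·90.59)²) = √(29.269745 + 21.597091) = 7.1321 km
Sorted: N7 (3.1248 km) < N10 (3.6538 km) < N8 (5.7439 km) < N9 (5.8951 km) < N2 (6.1327 km) < …

N7, N10, N8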